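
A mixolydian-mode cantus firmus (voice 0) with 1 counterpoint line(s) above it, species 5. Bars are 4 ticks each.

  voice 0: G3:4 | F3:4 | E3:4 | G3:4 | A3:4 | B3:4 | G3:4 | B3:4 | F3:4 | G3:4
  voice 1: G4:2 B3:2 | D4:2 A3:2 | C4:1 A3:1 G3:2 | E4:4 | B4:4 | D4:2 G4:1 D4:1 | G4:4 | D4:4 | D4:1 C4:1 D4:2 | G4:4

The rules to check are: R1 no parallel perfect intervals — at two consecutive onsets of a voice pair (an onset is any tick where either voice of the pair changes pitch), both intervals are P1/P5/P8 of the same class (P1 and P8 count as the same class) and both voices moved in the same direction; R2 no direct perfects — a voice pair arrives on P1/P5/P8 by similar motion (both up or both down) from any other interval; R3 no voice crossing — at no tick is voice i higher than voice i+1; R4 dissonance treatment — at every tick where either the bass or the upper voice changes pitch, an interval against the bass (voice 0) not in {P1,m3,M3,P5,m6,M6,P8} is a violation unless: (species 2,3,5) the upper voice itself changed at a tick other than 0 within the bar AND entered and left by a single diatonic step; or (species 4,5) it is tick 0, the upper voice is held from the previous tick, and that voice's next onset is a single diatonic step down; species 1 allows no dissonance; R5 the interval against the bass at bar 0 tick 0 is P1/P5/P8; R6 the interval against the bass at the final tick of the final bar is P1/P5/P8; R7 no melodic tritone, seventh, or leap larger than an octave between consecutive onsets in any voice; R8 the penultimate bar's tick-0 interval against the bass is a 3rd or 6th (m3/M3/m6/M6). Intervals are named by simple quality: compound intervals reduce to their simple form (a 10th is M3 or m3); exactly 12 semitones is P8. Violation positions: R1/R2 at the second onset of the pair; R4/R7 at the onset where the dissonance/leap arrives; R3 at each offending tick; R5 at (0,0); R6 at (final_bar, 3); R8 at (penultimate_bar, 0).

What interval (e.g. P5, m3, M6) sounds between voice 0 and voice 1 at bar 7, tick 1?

m3

voice 0=B3 voice 1=D4 -> m3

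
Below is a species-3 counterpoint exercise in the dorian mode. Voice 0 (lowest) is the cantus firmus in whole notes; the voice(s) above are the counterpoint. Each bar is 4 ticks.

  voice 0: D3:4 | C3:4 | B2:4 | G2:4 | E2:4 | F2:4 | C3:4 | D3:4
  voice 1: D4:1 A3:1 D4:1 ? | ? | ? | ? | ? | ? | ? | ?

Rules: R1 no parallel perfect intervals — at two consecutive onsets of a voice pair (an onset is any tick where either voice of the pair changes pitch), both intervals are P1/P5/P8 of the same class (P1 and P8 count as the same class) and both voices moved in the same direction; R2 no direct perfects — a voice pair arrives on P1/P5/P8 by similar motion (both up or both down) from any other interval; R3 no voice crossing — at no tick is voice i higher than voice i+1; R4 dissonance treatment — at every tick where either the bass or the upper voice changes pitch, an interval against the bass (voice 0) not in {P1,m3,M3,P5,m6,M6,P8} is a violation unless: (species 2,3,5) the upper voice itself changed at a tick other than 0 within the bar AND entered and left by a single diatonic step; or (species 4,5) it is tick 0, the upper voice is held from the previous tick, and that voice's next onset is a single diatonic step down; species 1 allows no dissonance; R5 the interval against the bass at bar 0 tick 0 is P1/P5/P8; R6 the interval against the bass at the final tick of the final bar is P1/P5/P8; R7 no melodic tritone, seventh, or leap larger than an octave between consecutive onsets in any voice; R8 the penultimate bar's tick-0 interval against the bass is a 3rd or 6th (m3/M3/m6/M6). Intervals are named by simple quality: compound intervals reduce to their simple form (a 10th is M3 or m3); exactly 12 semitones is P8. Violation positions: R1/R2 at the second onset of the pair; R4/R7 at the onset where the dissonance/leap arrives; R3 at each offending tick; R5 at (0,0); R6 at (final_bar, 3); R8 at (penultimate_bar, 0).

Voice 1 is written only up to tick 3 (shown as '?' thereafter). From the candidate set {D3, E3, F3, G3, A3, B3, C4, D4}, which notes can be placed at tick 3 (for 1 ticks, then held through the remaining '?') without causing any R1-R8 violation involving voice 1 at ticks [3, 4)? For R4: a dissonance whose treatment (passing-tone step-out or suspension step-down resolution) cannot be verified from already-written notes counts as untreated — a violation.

D3: legal
E3: violates R4,R7
F3: legal
G3: violates R4
A3: legal
B3: legal
C4: violates R4
D4: legal

{A3, B3, D3, D4, F3}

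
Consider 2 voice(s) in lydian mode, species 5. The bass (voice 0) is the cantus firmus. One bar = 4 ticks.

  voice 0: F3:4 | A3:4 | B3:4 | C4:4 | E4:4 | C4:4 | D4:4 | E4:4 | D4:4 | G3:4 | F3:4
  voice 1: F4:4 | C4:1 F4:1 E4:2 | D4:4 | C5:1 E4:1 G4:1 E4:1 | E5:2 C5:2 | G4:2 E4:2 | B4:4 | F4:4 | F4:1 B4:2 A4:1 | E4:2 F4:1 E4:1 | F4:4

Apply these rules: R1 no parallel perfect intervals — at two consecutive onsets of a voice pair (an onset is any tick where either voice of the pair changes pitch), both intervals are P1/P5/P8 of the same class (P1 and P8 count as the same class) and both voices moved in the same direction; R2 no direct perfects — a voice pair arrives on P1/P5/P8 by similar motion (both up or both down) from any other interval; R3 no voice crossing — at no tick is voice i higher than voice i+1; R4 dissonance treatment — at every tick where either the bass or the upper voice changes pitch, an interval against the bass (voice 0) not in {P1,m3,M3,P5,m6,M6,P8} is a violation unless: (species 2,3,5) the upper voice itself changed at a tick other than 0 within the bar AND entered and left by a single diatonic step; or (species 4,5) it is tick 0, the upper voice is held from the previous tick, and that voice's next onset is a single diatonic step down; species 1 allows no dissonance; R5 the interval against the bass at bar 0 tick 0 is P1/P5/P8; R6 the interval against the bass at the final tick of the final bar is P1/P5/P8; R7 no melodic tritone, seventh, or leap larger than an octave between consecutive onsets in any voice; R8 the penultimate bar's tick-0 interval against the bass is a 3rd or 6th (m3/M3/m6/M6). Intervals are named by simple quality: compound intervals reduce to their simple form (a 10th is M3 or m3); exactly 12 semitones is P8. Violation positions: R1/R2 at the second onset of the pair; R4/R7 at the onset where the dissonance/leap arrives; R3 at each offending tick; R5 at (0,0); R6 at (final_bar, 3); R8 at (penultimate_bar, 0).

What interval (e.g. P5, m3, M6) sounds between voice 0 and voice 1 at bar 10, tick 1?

P8

voice 0=F3 voice 1=F4 -> P8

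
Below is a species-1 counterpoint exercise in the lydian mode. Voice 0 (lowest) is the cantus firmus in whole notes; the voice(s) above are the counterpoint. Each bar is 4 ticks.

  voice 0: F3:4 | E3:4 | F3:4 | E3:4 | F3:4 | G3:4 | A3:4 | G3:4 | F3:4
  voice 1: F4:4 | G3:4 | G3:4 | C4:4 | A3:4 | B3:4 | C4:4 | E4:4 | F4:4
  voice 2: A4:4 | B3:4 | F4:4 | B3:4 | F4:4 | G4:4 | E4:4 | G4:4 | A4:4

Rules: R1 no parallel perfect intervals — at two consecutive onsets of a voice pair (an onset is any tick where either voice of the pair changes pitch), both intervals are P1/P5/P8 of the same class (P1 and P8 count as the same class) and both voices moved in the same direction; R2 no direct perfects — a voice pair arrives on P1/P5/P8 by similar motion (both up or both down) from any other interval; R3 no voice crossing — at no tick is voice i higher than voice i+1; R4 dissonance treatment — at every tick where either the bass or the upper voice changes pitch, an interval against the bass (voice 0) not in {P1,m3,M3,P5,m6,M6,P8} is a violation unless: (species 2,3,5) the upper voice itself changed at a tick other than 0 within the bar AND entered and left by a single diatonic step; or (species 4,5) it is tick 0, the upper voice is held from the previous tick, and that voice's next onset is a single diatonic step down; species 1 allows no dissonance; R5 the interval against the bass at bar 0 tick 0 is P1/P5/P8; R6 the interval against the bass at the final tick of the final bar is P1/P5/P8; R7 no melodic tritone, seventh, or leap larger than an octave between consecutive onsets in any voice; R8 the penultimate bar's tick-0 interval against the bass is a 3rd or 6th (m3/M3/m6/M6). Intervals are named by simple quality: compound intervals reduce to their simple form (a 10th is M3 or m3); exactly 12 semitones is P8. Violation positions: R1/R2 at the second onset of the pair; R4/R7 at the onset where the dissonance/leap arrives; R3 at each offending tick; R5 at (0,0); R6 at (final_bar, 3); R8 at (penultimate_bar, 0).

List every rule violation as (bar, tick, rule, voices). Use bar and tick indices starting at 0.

(0, 0, R5, (0, 2))
(1, 0, R2, (0, 2))
(1, 0, R7, (1,))
(1, 0, R7, (2,))
(2, 0, R2, (0, 2))
(2, 0, R4, (0, 1))
(2, 0, R7, (2,))
(3, 0, R2, (0, 2))
(3, 0, R3, (1, 2))
(3, 0, R7, (2,))
(3, 1, R3, (1, 2))
(3, 2, R3, (1, 2))
(3, 3, R3, (1, 2))
(4, 0, R2, (0, 2))
(4, 0, R7, (2,))
(5, 0, R1, (0, 2))
(7, 0, R8, (0, 2))
(8, 3, R6, (0, 2))

bar 0: v0=F3 v1=F4 v2=A4 downbeat M3
bar 1: v0=E3 v1=G3 v2=B3 downbeat P5
bar 2: v0=F3 v1=G3 v2=F4 downbeat P8
bar 3: v0=E3 v1=C4 v2=B3 downbeat P5
bar 4: v0=F3 v1=A3 v2=F4 downbeat P8
bar 5: v0=G3 v1=B3 v2=G4 downbeat P8
bar 6: v0=A3 v1=C4 v2=E4 downbeat P5
bar 7: v0=G3 v1=E4 v2=G4 downbeat P8
bar 8: v0=F3 v1=F4 v2=A4 downbeat M3
  -> R5 @ bar 0 tick 0 v(0, 2): opens on M3
  -> R2 @ bar 1 tick 0 v(0, 2): F3/A4 M3 -> E3/B3 P5 similar
  -> R7 @ bar 1 tick 0 v(1,): F4->G3 leap 10st
  -> R7 @ bar 1 tick 0 v(2,): A4->B3 leap 10st
  -> R2 @ bar 2 tick 0 v(0, 2): E3/B3 P5 -> F3/F4 P8 similar
  -> R4 @ bar 2 tick 0 v(0, 1): F3/G3 M2 untreated
  -> R7 @ bar 2 tick 0 v(2,): B3->F4 leap 6st
  -> R2 @ bar 3 tick 0 v(0, 2): F3/F4 P8 -> E3/B3 P5 similar
  -> R3 @ bar 3 tick 0 v(1, 2): C4 above B3
  -> R7 @ bar 3 tick 0 v(2,): F4->B3 leap 6st
  -> R3 @ bar 3 tick 1 v(1, 2): C4 above B3
  -> R3 @ bar 3 tick 2 v(1, 2): C4 above B3
  -> R3 @ bar 3 tick 3 v(1, 2): C4 above B3
  -> R2 @ bar 4 tick 0 v(0, 2): E3/B3 P5 -> F3/F4 P8 similar
  -> R7 @ bar 4 tick 0 v(2,): B3->F4 leap 6st
  -> R1 @ bar 5 tick 0 v(0, 2): F3/F4 P8 -> G3/G4 P8 similar
  -> R8 @ bar 7 tick 0 v(0, 2): penult P8 not 3rd/6th
  -> R6 @ bar 8 tick 3 v(0, 2): closes on M3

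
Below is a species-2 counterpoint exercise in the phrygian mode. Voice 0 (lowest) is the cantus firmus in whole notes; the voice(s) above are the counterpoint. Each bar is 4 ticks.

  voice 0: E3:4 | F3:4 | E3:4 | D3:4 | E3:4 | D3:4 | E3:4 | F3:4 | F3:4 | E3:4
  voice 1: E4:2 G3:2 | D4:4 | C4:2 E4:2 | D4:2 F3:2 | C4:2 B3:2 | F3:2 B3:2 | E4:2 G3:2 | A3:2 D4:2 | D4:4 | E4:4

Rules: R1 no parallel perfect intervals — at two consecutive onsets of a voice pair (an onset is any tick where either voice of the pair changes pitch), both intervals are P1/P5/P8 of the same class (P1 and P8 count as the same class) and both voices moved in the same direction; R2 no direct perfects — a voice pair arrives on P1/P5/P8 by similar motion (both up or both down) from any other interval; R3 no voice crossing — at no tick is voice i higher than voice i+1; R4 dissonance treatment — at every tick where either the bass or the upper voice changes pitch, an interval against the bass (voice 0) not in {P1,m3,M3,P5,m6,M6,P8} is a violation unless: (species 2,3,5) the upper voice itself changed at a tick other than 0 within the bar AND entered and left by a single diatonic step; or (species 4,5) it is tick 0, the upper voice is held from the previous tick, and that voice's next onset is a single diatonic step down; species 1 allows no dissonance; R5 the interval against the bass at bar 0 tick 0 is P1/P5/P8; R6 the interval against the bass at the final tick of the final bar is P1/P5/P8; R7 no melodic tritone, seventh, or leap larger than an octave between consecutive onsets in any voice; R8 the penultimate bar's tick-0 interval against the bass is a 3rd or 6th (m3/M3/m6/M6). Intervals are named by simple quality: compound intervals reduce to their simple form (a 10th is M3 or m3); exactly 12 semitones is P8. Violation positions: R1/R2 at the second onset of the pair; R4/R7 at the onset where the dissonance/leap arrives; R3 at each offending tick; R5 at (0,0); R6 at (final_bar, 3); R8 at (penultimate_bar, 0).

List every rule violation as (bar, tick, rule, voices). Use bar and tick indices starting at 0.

bar 0: v0=E3 v1=E4 downbeat P8
bar 1: v0=F3 v1=D4 downbeat M6
bar 2: v0=E3 v1=C4 downbeat m6
bar 3: v0=D3 v1=D4 downbeat P8
bar 4: v0=E3 v1=C4 downbeat m6
bar 5: v0=D3 v1=F3 downbeat m3
bar 6: v0=E3 v1=E4 downbeat P8
bar 7: v0=F3 v1=A3 downbeat M3
bar 8: v0=F3 v1=D4 downbeat M6
bar 9: v0=E3 v1=E4 downbeat P8
  -> R1 @ bar 3 tick 0 v(0, 1): E3/E4 P8 -> D3/D4 P8 similar
  -> R7 @ bar 5 tick 0 v(1,): B3->F3 leap 6st
  -> R7 @ bar 5 tick 2 v(1,): F3->B3 leap 6st
  -> R2 @ bar 6 tick 0 v(0, 1): D3/B3 M6 -> E3/E4 P8 similar

(3, 0, R1, (0, 1))
(5, 0, R7, (1,))
(5, 2, R7, (1,))
(6, 0, R2, (0, 1))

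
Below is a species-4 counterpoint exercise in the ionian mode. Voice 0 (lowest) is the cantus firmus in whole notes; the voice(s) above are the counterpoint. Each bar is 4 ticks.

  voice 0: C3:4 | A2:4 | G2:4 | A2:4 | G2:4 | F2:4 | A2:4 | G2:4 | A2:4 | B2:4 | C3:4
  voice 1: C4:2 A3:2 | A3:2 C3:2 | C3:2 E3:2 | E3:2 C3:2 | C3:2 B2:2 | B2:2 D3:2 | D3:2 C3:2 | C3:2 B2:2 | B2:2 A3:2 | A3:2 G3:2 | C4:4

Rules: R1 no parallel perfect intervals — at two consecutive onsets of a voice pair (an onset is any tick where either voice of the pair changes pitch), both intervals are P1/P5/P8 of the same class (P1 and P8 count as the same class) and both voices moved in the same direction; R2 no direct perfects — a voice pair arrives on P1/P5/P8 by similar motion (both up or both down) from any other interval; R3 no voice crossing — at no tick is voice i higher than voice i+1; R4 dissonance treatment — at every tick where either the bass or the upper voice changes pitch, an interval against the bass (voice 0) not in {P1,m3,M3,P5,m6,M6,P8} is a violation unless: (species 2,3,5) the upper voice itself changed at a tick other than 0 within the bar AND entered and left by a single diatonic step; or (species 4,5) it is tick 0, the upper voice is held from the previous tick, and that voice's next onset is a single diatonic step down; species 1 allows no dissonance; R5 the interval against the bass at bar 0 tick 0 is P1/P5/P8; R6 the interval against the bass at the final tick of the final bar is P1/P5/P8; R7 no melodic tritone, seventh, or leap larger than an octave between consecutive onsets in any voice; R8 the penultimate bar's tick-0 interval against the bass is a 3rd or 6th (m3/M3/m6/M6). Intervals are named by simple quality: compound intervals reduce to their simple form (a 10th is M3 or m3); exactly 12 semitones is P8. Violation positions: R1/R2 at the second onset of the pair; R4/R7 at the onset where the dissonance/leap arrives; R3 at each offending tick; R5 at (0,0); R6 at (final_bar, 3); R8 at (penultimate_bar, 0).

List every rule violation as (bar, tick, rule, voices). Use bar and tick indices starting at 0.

(2, 0, R4, (0, 1))
(5, 0, R4, (0, 1))
(8, 0, R4, (0, 1))
(8, 2, R7, (1,))
(9, 0, R8, (0, 1))
(10, 0, R2, (0, 1))

bar 0: v0=C3 v1=C4 downbeat P8
bar 1: v0=A2 v1=A3 downbeat P8
bar 2: v0=G2 v1=C3 downbeat P4
bar 3: v0=A2 v1=E3 downbeat P5
bar 4: v0=G2 v1=C3 downbeat P4
bar 5: v0=F2 v1=B2 downbeat TT
bar 6: v0=A2 v1=D3 downbeat P4
bar 7: v0=G2 v1=C3 downbeat P4
bar 8: v0=A2 v1=B2 downbeat M2
bar 9: v0=B2 v1=A3 downbeat m7
bar 10: v0=C3 v1=C4 downbeat P8
  -> R4 @ bar 2 tick 0 v(0, 1): G2/C3 P4 untreated
  -> R4 @ bar 5 tick 0 v(0, 1): F2/B2 TT untreated
  -> R4 @ bar 8 tick 0 v(0, 1): A2/B2 M2 untreated
  -> R7 @ bar 8 tick 2 v(1,): B2->A3 leap 10st
  -> R8 @ bar 9 tick 0 v(0, 1): penult m7 not 3rd/6th
  -> R2 @ bar 10 tick 0 v(0, 1): B2/G3 m6 -> C3/C4 P8 similar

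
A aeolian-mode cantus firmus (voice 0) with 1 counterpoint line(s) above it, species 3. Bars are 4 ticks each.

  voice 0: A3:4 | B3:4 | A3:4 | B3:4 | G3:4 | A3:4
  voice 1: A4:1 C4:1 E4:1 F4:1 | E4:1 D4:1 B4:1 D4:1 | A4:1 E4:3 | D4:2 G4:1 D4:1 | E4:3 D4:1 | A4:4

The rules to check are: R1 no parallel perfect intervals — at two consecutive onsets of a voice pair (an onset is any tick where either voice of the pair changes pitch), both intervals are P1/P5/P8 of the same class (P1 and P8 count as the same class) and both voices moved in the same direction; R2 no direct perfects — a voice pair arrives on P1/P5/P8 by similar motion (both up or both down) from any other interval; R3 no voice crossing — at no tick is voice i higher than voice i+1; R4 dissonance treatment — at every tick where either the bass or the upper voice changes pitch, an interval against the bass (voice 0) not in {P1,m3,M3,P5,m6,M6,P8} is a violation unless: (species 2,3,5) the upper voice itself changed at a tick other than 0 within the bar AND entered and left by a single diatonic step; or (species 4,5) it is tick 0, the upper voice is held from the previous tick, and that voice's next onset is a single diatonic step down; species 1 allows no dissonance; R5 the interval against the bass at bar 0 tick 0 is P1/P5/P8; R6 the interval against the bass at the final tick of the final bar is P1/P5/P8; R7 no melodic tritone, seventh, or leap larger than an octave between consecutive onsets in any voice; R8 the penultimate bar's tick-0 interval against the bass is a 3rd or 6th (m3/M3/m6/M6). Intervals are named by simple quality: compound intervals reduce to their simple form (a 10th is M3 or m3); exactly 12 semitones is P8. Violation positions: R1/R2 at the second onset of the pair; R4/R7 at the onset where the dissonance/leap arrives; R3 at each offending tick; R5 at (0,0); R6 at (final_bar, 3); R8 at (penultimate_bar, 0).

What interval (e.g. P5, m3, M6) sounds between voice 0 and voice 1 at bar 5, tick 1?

voice 0=A3 voice 1=A4 -> P8

P8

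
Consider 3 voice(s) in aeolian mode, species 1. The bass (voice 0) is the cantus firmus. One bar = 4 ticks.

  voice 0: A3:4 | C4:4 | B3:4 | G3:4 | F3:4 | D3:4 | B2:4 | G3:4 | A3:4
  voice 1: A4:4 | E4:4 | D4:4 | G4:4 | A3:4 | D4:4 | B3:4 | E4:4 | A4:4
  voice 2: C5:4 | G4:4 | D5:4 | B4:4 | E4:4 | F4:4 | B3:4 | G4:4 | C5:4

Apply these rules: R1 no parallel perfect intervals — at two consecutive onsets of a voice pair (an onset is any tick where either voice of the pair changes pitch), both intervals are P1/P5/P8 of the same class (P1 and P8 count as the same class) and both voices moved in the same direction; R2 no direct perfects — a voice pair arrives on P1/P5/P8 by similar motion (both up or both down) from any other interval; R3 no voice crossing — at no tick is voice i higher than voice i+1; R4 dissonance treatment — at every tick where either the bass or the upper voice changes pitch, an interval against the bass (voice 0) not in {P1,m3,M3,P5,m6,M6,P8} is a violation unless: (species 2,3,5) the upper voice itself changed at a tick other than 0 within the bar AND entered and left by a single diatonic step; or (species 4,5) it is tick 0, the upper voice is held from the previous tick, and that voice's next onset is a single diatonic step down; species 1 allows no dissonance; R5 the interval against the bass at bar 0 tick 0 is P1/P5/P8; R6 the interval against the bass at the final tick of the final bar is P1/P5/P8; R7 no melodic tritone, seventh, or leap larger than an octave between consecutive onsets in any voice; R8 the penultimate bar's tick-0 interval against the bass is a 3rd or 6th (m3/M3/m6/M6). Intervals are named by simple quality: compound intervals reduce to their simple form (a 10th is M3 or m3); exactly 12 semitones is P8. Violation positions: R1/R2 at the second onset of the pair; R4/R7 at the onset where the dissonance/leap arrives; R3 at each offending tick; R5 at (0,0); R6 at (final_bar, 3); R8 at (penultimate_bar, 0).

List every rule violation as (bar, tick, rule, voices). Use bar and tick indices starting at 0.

(0, 0, R5, (0, 2))
(4, 0, R2, (1, 2))
(4, 0, R4, (0, 2))
(4, 0, R7, (1,))
(6, 0, R1, (0, 1))
(6, 0, R2, (0, 2))
(6, 0, R2, (1, 2))
(6, 0, R7, (2,))
(7, 0, R1, (0, 2))
(7, 0, R8, (0, 2))
(8, 0, R2, (0, 1))
(8, 3, R6, (0, 2))

bar 0: v0=A3 v1=A4 v2=C5 downbeat m3
bar 1: v0=C4 v1=E4 v2=G4 downbeat P5
bar 2: v0=B3 v1=D4 v2=D5 downbeat m3
bar 3: v0=G3 v1=G4 v2=B4 downbeat M3
bar 4: v0=F3 v1=A3 v2=E4 downbeat M7
bar 5: v0=D3 v1=D4 v2=F4 downbeat m3
bar 6: v0=B2 v1=B3 v2=B3 downbeat P8
bar 7: v0=G3 v1=E4 v2=G4 downbeat P8
bar 8: v0=A3 v1=A4 v2=C5 downbeat m3
  -> R5 @ bar 0 tick 0 v(0, 2): opens on m3
  -> R2 @ bar 4 tick 0 v(1, 2): G4/B4 M3 -> A3/E4 P5 similar
  -> R4 @ bar 4 tick 0 v(0, 2): F3/E4 M7 untreated
  -> R7 @ bar 4 tick 0 v(1,): G4->A3 leap 10st
  -> R1 @ bar 6 tick 0 v(0, 1): D3/D4 P8 -> B2/B3 P8 similar
  -> R2 @ bar 6 tick 0 v(0, 2): D3/F4 m3 -> B2/B3 P8 similar
  -> R2 @ bar 6 tick 0 v(1, 2): D4/F4 m3 -> B3/B3 P1 similar
  -> R7 @ bar 6 tick 0 v(2,): F4->B3 leap 6st
  -> R1 @ bar 7 tick 0 v(0, 2): B2/B3 P8 -> G3/G4 P8 similar
  -> R8 @ bar 7 tick 0 v(0, 2): penult P8 not 3rd/6th
  -> R2 @ bar 8 tick 0 v(0, 1): G3/E4 M6 -> A3/A4 P8 similar
  -> R6 @ bar 8 tick 3 v(0, 2): closes on m3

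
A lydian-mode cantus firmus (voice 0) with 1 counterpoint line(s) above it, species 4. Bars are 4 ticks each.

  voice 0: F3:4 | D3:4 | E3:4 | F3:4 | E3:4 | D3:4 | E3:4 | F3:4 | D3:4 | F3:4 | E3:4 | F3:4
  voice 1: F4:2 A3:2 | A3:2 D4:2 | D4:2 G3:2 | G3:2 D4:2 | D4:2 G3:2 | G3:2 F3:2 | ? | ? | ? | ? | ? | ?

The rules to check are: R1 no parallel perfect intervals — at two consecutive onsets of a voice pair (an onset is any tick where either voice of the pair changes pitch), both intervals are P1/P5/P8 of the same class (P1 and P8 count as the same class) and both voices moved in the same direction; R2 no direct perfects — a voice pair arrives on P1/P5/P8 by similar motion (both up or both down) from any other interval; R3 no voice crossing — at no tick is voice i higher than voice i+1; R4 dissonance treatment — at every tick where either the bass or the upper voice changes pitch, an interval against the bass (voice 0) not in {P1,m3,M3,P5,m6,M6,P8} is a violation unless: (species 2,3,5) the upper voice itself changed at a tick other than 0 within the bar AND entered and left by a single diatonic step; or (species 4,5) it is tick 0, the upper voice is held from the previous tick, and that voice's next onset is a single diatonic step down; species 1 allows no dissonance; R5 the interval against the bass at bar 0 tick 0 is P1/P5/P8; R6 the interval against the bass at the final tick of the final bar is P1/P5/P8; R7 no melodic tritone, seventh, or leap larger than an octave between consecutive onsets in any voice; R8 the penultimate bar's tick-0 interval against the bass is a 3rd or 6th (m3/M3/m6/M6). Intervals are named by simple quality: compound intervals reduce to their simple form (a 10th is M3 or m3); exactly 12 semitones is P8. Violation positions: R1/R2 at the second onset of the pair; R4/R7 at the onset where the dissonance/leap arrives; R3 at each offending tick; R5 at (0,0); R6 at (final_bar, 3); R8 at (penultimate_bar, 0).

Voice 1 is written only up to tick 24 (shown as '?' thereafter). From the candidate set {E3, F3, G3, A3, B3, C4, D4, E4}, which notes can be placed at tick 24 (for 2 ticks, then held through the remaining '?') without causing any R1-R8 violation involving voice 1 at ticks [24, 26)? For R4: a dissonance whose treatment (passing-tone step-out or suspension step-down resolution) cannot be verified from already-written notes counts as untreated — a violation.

E3: legal
F3: violates R4
G3: legal
A3: violates R4
B3: violates R2,R7
C4: legal
D4: violates R4
E4: violates R2,R7

{C4, E3, G3}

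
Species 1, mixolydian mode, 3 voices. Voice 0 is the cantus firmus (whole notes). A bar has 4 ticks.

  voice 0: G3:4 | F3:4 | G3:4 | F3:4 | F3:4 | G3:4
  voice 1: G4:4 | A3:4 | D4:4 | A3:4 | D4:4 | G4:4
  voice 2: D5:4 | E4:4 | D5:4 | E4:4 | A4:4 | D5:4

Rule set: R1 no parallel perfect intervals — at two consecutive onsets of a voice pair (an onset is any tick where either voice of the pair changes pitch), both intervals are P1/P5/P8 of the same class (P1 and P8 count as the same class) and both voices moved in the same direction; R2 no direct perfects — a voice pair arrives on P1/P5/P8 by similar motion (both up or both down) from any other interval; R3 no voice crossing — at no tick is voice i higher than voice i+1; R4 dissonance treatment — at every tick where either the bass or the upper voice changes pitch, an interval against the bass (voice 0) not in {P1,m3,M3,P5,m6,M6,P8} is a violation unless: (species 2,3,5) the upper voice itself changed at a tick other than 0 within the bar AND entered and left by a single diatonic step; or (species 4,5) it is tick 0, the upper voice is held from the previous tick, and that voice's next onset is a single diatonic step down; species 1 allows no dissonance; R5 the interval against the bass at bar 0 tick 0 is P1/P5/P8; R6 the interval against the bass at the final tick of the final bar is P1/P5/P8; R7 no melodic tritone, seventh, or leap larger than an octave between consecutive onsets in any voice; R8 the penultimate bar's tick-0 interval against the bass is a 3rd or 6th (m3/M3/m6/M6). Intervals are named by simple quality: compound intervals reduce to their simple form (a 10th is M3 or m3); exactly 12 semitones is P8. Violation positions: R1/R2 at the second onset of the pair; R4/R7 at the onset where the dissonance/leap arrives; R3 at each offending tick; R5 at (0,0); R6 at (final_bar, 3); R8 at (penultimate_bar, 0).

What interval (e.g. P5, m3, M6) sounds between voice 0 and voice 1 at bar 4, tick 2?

M6

voice 0=F3 voice 1=D4 -> M6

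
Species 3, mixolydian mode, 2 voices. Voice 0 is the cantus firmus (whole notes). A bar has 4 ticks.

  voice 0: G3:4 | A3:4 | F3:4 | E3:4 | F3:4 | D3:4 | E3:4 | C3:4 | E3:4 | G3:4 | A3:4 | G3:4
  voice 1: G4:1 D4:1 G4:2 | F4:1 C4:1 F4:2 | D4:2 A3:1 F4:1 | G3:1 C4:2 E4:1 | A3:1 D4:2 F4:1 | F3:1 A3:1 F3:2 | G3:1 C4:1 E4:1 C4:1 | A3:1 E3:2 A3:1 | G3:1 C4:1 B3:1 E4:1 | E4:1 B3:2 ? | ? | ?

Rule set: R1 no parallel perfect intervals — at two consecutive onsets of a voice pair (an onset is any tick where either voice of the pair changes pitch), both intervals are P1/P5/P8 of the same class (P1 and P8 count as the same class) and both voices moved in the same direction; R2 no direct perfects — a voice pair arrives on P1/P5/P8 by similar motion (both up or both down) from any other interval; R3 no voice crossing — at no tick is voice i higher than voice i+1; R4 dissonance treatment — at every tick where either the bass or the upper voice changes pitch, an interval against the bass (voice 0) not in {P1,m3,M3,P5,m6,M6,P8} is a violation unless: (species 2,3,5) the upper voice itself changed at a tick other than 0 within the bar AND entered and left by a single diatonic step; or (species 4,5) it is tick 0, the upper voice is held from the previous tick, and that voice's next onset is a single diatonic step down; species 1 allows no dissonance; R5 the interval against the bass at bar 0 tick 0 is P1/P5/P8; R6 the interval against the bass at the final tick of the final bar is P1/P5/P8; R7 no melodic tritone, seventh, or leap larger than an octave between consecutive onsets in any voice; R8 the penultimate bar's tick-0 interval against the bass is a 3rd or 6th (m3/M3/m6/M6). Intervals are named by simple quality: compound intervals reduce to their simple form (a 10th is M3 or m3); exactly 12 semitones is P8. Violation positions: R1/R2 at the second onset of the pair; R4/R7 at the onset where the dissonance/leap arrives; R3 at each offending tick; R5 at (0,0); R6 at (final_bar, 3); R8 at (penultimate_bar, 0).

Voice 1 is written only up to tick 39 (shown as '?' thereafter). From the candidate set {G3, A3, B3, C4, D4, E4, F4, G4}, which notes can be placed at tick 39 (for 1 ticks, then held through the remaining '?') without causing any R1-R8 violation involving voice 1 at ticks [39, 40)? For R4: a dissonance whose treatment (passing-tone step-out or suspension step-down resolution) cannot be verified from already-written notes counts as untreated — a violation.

G3: legal
A3: violates R4
B3: legal
C4: violates R4
D4: legal
E4: legal
F4: violates R4,R7
G4: legal

{B3, D4, E4, G3, G4}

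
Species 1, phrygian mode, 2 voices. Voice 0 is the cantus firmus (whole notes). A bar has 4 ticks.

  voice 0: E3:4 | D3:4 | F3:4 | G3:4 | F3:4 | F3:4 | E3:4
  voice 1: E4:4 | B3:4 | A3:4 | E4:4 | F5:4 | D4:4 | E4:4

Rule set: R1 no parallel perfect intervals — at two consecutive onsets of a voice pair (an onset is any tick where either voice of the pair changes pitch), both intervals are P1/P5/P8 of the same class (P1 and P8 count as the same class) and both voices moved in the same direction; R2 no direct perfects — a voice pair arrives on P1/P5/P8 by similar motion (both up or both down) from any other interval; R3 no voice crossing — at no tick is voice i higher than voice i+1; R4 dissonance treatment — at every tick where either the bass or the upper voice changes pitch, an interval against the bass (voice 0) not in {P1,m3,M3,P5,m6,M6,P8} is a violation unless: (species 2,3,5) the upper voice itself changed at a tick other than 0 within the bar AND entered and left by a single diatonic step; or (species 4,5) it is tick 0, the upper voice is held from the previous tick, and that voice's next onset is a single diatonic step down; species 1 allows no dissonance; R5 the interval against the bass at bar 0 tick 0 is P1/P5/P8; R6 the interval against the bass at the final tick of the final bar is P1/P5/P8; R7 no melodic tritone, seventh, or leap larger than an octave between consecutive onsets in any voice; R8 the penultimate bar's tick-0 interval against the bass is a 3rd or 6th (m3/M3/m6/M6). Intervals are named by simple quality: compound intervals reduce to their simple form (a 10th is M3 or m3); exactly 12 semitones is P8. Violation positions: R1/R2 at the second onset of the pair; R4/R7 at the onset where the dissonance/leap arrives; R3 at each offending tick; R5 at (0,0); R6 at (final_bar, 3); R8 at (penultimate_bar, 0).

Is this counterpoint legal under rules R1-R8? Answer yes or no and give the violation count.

No (2 violations)

bar 0: v0=E3 v1=E4 (P8)
bar 1: v0=D3 v1=B3 (M6)
bar 2: v0=F3 v1=A3 (M3)
bar 3: v0=G3 v1=E4 (M6)
bar 4: v0=F3 v1=F5 (P1)
bar 5: v0=F3 v1=D4 (M6)
bar 6: v0=E3 v1=E4 (P8)
  R7 @ bar4.0: E4->F5 leap 13st
  R7 @ bar5.0: F5->D4 leap 15st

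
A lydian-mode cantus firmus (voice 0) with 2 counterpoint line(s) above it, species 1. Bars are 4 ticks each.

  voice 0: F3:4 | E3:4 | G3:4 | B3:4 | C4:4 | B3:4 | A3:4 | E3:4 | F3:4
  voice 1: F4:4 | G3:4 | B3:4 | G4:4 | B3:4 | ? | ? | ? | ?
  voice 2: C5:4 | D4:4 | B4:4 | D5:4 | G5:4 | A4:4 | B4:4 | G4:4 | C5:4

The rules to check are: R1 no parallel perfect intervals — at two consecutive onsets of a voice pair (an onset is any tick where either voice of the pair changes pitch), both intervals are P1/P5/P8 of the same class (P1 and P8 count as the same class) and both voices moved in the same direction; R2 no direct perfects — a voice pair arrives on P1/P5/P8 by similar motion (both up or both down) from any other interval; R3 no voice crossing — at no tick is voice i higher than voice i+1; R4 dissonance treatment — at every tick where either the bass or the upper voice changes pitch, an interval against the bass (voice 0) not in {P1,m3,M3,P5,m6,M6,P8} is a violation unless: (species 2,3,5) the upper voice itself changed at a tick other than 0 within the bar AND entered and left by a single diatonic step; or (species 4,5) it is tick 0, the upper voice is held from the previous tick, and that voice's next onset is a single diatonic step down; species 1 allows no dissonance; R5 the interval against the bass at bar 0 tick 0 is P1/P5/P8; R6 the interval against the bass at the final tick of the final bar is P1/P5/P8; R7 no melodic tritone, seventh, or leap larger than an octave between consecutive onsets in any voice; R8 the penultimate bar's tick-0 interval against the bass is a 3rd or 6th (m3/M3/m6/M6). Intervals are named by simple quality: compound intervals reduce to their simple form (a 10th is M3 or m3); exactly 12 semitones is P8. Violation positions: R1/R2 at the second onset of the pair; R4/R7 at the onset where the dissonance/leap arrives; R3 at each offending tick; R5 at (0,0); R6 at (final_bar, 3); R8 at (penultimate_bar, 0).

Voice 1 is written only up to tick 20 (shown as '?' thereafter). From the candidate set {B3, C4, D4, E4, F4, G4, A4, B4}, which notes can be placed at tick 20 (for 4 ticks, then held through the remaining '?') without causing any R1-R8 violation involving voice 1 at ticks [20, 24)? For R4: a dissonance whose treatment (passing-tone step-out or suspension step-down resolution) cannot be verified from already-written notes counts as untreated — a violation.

{B3, D4, G4}

B3: legal
C4: violates R4
D4: legal
E4: violates R4
F4: violates R4,R7
G4: legal
A4: violates R4,R7
B4: violates R3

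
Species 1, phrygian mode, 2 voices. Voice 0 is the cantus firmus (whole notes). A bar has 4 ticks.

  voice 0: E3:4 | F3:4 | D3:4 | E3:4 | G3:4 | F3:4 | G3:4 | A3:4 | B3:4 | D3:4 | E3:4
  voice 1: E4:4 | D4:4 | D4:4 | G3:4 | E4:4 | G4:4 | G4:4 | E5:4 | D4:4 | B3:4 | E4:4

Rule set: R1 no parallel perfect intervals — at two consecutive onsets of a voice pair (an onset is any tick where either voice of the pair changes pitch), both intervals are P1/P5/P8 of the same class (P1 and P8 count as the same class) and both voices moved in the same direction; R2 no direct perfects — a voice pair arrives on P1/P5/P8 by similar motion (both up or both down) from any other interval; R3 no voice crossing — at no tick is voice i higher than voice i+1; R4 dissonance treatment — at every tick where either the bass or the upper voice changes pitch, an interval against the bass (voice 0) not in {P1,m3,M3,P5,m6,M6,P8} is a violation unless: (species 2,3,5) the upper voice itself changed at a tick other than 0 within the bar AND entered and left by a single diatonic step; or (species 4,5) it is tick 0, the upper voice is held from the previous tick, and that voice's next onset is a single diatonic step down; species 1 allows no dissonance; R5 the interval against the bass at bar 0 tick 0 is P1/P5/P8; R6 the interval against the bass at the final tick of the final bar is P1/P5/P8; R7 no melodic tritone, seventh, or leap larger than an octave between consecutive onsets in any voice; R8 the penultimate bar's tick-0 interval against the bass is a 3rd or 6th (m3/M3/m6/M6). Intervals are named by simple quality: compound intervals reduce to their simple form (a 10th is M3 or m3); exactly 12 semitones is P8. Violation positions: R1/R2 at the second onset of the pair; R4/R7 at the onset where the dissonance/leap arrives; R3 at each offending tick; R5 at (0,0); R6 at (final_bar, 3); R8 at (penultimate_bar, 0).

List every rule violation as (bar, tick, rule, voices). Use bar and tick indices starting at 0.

(5, 0, R4, (0, 1))
(7, 0, R2, (0, 1))
(8, 0, R7, (1,))
(10, 0, R2, (0, 1))

bar 0: v0=E3 v1=E4 downbeat P8
bar 1: v0=F3 v1=D4 downbeat M6
bar 2: v0=D3 v1=D4 downbeat P8
bar 3: v0=E3 v1=G3 downbeat m3
bar 4: v0=G3 v1=E4 downbeat M6
bar 5: v0=F3 v1=G4 downbeat M2
bar 6: v0=G3 v1=G4 downbeat P8
bar 7: v0=A3 v1=E5 downbeat P5
bar 8: v0=B3 v1=D4 downbeat m3
bar 9: v0=D3 v1=B3 downbeat M6
bar 10: v0=E3 v1=E4 downbeat P8
  -> R4 @ bar 5 tick 0 v(0, 1): F3/G4 M2 untreated
  -> R2 @ bar 7 tick 0 v(0, 1): G3/G4 P8 -> A3/E5 P5 similar
  -> R7 @ bar 8 tick 0 v(1,): E5->D4 leap 14st
  -> R2 @ bar 10 tick 0 v(0, 1): D3/B3 M6 -> E3/E4 P8 similar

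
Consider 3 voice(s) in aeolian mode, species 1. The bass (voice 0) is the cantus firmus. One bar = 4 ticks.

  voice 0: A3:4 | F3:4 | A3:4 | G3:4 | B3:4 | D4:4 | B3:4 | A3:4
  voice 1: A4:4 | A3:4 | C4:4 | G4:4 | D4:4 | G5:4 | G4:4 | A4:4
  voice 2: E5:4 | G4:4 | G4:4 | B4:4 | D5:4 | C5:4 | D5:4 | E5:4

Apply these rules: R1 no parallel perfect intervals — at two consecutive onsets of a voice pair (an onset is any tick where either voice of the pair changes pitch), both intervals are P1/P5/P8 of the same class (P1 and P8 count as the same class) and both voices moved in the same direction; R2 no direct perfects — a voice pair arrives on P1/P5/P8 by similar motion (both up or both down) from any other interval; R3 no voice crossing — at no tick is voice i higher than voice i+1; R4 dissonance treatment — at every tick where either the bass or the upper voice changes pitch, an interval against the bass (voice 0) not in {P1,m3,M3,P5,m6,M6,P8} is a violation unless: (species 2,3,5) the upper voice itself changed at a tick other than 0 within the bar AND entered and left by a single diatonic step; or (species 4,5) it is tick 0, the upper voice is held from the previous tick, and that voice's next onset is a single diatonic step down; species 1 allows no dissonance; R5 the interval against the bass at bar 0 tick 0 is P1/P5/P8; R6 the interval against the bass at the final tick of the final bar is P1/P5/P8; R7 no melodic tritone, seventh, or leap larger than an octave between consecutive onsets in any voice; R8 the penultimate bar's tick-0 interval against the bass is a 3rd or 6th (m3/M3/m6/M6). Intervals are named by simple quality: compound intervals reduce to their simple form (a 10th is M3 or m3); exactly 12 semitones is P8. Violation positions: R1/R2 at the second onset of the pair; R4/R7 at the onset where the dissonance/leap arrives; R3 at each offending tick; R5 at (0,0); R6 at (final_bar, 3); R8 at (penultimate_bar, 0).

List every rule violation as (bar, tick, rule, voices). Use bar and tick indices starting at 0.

bar 0: v0=A3 v1=A4 v2=E5 downbeat P5
bar 1: v0=F3 v1=A3 v2=G4 downbeat M2
bar 2: v0=A3 v1=C4 v2=G4 downbeat m7
bar 3: v0=G3 v1=G4 v2=B4 downbeat M3
bar 4: v0=B3 v1=D4 v2=D5 downbeat m3
bar 5: v0=D4 v1=G5 v2=C5 downbeat m7
bar 6: v0=B3 v1=G4 v2=D5 downbeat m3
bar 7: v0=A3 v1=A4 v2=E5 downbeat P5
  -> R4 @ bar 1 tick 0 v(0, 2): F3/G4 M2 untreated
  -> R4 @ bar 2 tick 0 v(0, 2): A3/G4 m7 untreated
  -> R3 @ bar 5 tick 0 v(1, 2): G5 above C5
  -> R4 @ bar 5 tick 0 v(0, 1): D4/G5 P4 untreated
  -> R4 @ bar 5 tick 0 v(0, 2): D4/C5 m7 untreated
  -> R7 @ bar 5 tick 0 v(1,): D4->G5 leap 17st
  -> R3 @ bar 5 tick 1 v(1, 2): G5 above C5
  -> R3 @ bar 5 tick 2 v(1, 2): G5 above C5
  -> R3 @ bar 5 tick 3 v(1, 2): G5 above C5
  -> R1 @ bar 7 tick 0 v(1, 2): G4/D5 P5 -> A4/E5 P5 similar

(1, 0, R4, (0, 2))
(2, 0, R4, (0, 2))
(5, 0, R3, (1, 2))
(5, 0, R4, (0, 1))
(5, 0, R4, (0, 2))
(5, 0, R7, (1,))
(5, 1, R3, (1, 2))
(5, 2, R3, (1, 2))
(5, 3, R3, (1, 2))
(7, 0, R1, (1, 2))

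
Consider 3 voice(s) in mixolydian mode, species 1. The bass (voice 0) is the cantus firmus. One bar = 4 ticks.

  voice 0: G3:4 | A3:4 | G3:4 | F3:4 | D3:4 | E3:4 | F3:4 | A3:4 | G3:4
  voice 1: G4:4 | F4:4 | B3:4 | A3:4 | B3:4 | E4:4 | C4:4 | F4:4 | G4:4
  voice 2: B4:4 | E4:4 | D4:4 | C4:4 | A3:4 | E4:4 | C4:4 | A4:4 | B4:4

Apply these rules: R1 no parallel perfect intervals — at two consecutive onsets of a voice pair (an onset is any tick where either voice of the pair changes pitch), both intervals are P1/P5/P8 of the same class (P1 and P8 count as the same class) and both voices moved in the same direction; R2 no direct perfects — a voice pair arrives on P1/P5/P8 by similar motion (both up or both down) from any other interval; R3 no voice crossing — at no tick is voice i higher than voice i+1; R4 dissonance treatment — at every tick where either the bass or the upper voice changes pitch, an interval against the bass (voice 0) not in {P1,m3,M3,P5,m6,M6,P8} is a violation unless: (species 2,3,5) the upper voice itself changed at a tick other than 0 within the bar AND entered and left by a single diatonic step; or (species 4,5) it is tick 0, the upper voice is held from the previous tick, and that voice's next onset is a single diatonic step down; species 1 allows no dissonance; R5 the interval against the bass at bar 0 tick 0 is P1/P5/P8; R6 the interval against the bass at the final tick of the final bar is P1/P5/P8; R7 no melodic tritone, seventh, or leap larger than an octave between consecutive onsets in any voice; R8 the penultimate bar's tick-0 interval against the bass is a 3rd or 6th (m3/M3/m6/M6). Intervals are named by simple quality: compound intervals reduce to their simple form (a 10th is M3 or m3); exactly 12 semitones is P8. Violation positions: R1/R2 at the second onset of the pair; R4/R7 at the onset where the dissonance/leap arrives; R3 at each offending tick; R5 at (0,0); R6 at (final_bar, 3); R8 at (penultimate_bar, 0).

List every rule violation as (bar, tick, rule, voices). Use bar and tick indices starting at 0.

bar 0: v0=G3 v1=G4 v2=B4 downbeat M3
bar 1: v0=A3 v1=F4 v2=E4 downbeat P5
bar 2: v0=G3 v1=B3 v2=D4 downbeat P5
bar 3: v0=F3 v1=A3 v2=C4 downbeat P5
bar 4: v0=D3 v1=B3 v2=A3 downbeat P5
bar 5: v0=E3 v1=E4 v2=E4 downbeat P8
bar 6: v0=F3 v1=C4 v2=C4 downbeat P5
bar 7: v0=A3 v1=F4 v2=A4 downbeat P8
bar 8: v0=G3 v1=G4 v2=B4 downbeat M3
  -> R5 @ bar 0 tick 0 v(0, 2): opens on M3
  -> R3 @ bar 1 tick 0 v(1, 2): F4 above E4
  -> R3 @ bar 1 tick 1 v(1, 2): F4 above E4
  -> R3 @ bar 1 tick 2 v(1, 2): F4 above E4
  -> R3 @ bar 1 tick 3 v(1, 2): F4 above E4
  -> R1 @ bar 2 tick 0 v(0, 2): A3/E4 P5 -> G3/D4 P5 similar
  -> R7 @ bar 2 tick 0 v(1,): F4->B3 leap 6st
  -> R1 @ bar 3 tick 0 v(0, 2): G3/D4 P5 -> F3/C4 P5 similar
  -> R1 @ bar 4 tick 0 v(0, 2): F3/C4 P5 -> D3/A3 P5 similar
  -> R3 @ bar 4 tick 0 v(1, 2): B3 above A3
  -> R3 @ bar 4 tick 1 v(1, 2): B3 above A3
  -> R3 @ bar 4 tick 2 v(1, 2): B3 above A3
  -> R3 @ bar 4 tick 3 v(1, 2): B3 above A3
  -> R2 @ bar 5 tick 0 v(0, 1): D3/B3 M6 -> E3/E4 P8 similar
  -> R2 @ bar 5 tick 0 v(0, 2): D3/A3 P5 -> E3/E4 P8 similar
  -> R2 @ bar 5 tick 0 v(1, 2): B3/A3 M2 -> E4/E4 P1 similar
  -> R1 @ bar 6 tick 0 v(1, 2): E4/E4 P1 -> C4/C4 P1 similar
  -> R2 @ bar 7 tick 0 v(0, 2): F3/C4 P5 -> A3/A4 P8 similar
  -> R8 @ bar 7 tick 0 v(0, 2): penult P8 not 3rd/6th
  -> R6 @ bar 8 tick 3 v(0, 2): closes on M3

(0, 0, R5, (0, 2))
(1, 0, R3, (1, 2))
(1, 1, R3, (1, 2))
(1, 2, R3, (1, 2))
(1, 3, R3, (1, 2))
(2, 0, R1, (0, 2))
(2, 0, R7, (1,))
(3, 0, R1, (0, 2))
(4, 0, R1, (0, 2))
(4, 0, R3, (1, 2))
(4, 1, R3, (1, 2))
(4, 2, R3, (1, 2))
(4, 3, R3, (1, 2))
(5, 0, R2, (0, 1))
(5, 0, R2, (0, 2))
(5, 0, R2, (1, 2))
(6, 0, R1, (1, 2))
(7, 0, R2, (0, 2))
(7, 0, R8, (0, 2))
(8, 3, R6, (0, 2))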